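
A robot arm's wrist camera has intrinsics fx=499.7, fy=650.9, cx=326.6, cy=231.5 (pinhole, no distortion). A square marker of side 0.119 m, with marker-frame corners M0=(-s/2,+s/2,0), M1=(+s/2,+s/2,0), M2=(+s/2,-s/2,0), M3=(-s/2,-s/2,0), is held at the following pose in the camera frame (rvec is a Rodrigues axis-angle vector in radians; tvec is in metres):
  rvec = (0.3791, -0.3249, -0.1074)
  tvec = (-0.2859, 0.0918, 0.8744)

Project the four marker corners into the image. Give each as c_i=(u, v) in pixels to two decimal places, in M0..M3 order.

Intrinsics K: fx=499.7, fy=650.9, cx=326.6, cy=231.5
Marker side s = 0.119 m; corners in marker frame (Z=0):
  M0 = (-0.0595, +0.0595, 0)
  M1 = (+0.0595, +0.0595, 0)
  M2 = (+0.0595, -0.0595, 0)
  M3 = (-0.0595, -0.0595, 0)
rvec = (0.3791, -0.3249, -0.1074), |rvec| = θ = 0.51070 rad = 29.261°
Rodrigues: sinθ=0.48879, 1−cosθ=0.12760; R = I + sinθ·[k]× + (1−cosθ)·[k]×²:
    [+0.94271 +0.04253 -0.33088]
    [-0.16305 +0.92405 -0.34576]
    [+0.29104 +0.37991 +0.87805]
t = (-0.2859, 0.0918, 0.8744) m
M0: Pc = R·M0+t = (-0.33946, +0.15648, +0.87969); u = 499.7·(-0.33946)/0.87969 + 326.6 = 133.7718, v = 650.9·(+0.15648)/0.87969 + 231.5 = 347.2846
M1: Pc = R·M1+t = (-0.22728, +0.13708, +0.91432); u = 499.7·(-0.22728)/0.91432 + 326.6 = 202.3869, v = 650.9·(+0.13708)/0.91432 + 231.5 = 329.0860
M2: Pc = R·M2+t = (-0.23234, +0.02712, +0.86911); u = 499.7·(-0.23234)/0.86911 + 326.6 = 193.0155, v = 650.9·(+0.02712)/0.86911 + 231.5 = 251.8092
M3: Pc = R·M3+t = (-0.34452, +0.04652, +0.83448); u = 499.7·(-0.34452)/0.83448 + 326.6 = 120.2942, v = 650.9·(+0.04652)/0.83448 + 231.5 = 267.7865

c0=(133.77, 347.28) c1=(202.39, 329.09) c2=(193.02, 251.81) c3=(120.29, 267.79)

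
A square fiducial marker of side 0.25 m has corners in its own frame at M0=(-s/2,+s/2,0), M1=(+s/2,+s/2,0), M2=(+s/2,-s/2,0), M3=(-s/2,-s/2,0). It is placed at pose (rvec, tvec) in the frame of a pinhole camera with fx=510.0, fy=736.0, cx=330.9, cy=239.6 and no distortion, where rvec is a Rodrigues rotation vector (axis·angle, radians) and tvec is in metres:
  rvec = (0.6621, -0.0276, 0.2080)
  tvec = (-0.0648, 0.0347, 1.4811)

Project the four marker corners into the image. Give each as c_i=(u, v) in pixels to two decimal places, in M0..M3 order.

c0=(260.88, 290.99) c1=(341.47, 311.70) c2=(360.64, 219.58) c3=(271.58, 195.11)

Intrinsics K: fx=510.0, fy=736.0, cx=330.9, cy=239.6
Marker side s = 0.25 m; corners in marker frame (Z=0):
  M0 = (-0.1250, +0.1250, 0)
  M1 = (+0.1250, +0.1250, 0)
  M2 = (+0.1250, -0.1250, 0)
  M3 = (-0.1250, -0.1250, 0)
rvec = (0.6621, -0.0276, 0.2080), |rvec| = θ = 0.69455 rad = 39.795°
Rodrigues: sinθ=0.64004, 1−cosθ=0.23166; R = I + sinθ·[k]× + (1−cosθ)·[k]×²:
    [+0.97886 -0.20045 +0.04070]
    [+0.18290 +0.76871 -0.61289]
    [+0.09157 +0.60738 +0.78912]
t = (-0.0648, 0.0347, 1.4811) m
M0: Pc = R·M0+t = (-0.21221, +0.10793, +1.54558); u = 510.0·(-0.21221)/1.54558 + 330.9 = 260.8750, v = 736.0·(+0.10793)/1.54558 + 239.6 = 290.9940
M1: Pc = R·M1+t = (+0.03250, +0.15365, +1.56847); u = 510.0·(+0.03250)/1.56847 + 330.9 = 341.4679, v = 736.0·(+0.15365)/1.56847 + 239.6 = 311.7003
M2: Pc = R·M2+t = (+0.08261, -0.03853, +1.41662); u = 510.0·(+0.08261)/1.41662 + 330.9 = 360.6418, v = 736.0·(-0.03853)/1.41662 + 239.6 = 219.5841
M3: Pc = R·M3+t = (-0.16210, -0.08425, +1.39373); u = 510.0·(-0.16210)/1.39373 + 330.9 = 271.5834, v = 736.0·(-0.08425)/1.39373 + 239.6 = 195.1089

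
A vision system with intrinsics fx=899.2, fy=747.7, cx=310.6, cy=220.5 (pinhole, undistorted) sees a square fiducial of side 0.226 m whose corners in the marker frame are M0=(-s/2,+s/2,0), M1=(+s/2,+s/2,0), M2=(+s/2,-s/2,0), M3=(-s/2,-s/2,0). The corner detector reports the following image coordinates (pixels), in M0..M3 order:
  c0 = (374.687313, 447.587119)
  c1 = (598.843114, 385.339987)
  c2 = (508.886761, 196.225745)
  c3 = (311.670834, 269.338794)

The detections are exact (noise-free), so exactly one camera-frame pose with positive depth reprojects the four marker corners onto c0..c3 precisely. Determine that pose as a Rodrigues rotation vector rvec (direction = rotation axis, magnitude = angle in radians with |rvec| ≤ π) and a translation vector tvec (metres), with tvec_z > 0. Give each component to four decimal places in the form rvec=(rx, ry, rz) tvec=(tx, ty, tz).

Intrinsics K: fx=899.2, fy=747.7, cx=310.6, cy=220.5
Marker side s = 0.226 m; corners in marker frame (Z=0):
  M0 = (-0.1130, +0.1130, 0)
  M1 = (+0.1130, +0.1130, 0)
  M2 = (+0.1130, -0.1130, 0)
  M3 = (-0.1130, -0.1130, 0)
Detected image corners:
  c0 = (374.687313, 447.587119) px
  c1 = (598.843114, 385.339987) px
  c2 = (508.886761, 196.225745) px
  c3 = (311.670834, 269.338794) px
Planar DLT: solve 8×8 A·h = b for H (H[2,2]=1):
  H  [+743.41875 +149.40793 +441.79061]
  H  [-435.23370 +676.83325 +321.89975]
  H  [-0.41475 -0.41522 +1.00000]
B = K⁻¹H; ‖b₁‖=1.150804, ‖b₂‖=1.150804; λ = 2/(‖b₁‖+‖b₂‖) = 0.868957, sign → tz>0 ⇒ λ=+0.868957
r₁ = λ·B[:,0] = (+0.84290,-0.39953,-0.36040); r₂ = λ·B[:,1] = (+0.26901,+0.89300,-0.36081)
r₃ = r₁×r₂ = (+0.46599,+0.20717,+0.86019); SVD([r₁ r₂ r₃]) → R = UVᵀ:
  R  [+0.84290 +0.26901 +0.46599]
  R  [-0.39953 +0.89300 +0.20717]
  R  [-0.36040 -0.36081 +0.86019]
t = (+0.12678, +0.11784, +0.86896) m
tr R = 2.596098; θ = arccos((tr R − 1)/2) = 0.646746 rad = 37.056°
axis k = ((R−Rᵀ)₃₂, (R−Rᵀ)₁₃, (R−Rᵀ)₂₁) / (2 sinθ) = (-0.471280, +0.685693, -0.554725)
rvec = θ·k = (-0.304799, +0.443469, -0.358766)

rvec=(-0.3048, 0.4435, -0.3588) tvec=(0.1268, 0.1178, 0.8690)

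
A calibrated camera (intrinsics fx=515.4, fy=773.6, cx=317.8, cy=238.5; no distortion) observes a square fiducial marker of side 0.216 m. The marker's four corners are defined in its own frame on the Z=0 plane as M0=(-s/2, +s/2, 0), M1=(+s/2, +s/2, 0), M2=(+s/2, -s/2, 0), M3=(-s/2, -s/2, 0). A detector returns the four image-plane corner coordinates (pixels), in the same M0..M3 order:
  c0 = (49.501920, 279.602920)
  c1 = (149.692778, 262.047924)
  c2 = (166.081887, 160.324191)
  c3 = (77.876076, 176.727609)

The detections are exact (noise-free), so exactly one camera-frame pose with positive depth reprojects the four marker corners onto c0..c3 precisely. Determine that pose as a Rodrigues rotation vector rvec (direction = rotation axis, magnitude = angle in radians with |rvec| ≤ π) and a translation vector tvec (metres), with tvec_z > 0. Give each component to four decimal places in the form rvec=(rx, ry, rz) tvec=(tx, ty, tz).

Intrinsics K: fx=515.4, fy=773.6, cx=317.8, cy=238.5
Marker side s = 0.216 m; corners in marker frame (Z=0):
  M0 = (-0.1080, +0.1080, 0)
  M1 = (+0.1080, +0.1080, 0)
  M2 = (+0.1080, -0.1080, 0)
  M3 = (-0.1080, -0.1080, 0)
Detected image corners:
  c0 = (49.501920, 279.602920) px
  c1 = (149.692778, 262.047924) px
  c2 = (166.081887, 160.324191) px
  c3 = (77.876076, 176.727609) px
Planar DLT: solve 8×8 A·h = b for H (H[2,2]=1):
  H  [+429.03951 -170.27043 +111.27198]
  H  [-88.87458 +341.74488 +216.40291]
  H  [-0.04752 -0.60033 +1.00000]
B = K⁻¹H; ‖b₁‖=0.868854, ‖b₂‖=0.868854; λ = 2/(‖b₁‖+‖b₂‖) = 1.150941, sign → tz>0 ⇒ λ=+1.150941
r₁ = λ·B[:,0] = (+0.99182,-0.11536,-0.05470); r₂ = λ·B[:,1] = (+0.04581,+0.72146,-0.69094)
r₃ = r₁×r₂ = (+0.11917,+0.68278,+0.72084); SVD([r₁ r₂ r₃]) → R = UVᵀ:
  R  [+0.99182 +0.04581 +0.11917]
  R  [-0.11536 +0.72146 +0.68278]
  R  [-0.05470 -0.69094 +0.72084]
t = (-0.46120, -0.03288, +1.15094) m
tr R = 2.434109; θ = arccos((tr R − 1)/2) = 0.771229 rad = 44.188°
axis k = ((R−Rᵀ)₃₂, (R−Rᵀ)₁₃, (R−Rᵀ)₂₁) / (2 sinθ) = (-0.985432, +0.124723, -0.115616)
rvec = θ·k = (-0.759994, +0.096190, -0.089166)

rvec=(-0.7600, 0.0962, -0.0892) tvec=(-0.4612, -0.0329, 1.1509)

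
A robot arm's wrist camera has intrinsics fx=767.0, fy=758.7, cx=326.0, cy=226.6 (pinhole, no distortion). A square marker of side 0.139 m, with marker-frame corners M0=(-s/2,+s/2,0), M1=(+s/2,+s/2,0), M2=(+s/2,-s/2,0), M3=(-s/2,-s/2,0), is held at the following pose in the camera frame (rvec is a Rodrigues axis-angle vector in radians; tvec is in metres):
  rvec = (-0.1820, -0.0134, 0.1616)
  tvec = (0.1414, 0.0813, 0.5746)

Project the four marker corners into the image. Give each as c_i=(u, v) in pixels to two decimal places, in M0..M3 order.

Intrinsics K: fx=767.0, fy=758.7, cx=326.0, cy=226.6
Marker side s = 0.139 m; corners in marker frame (Z=0):
  M0 = (-0.0695, +0.0695, 0)
  M1 = (+0.0695, +0.0695, 0)
  M2 = (+0.0695, -0.0695, 0)
  M3 = (-0.0695, -0.0695, 0)
rvec = (-0.1820, -0.0134, 0.1616), |rvec| = θ = 0.24376 rad = 13.966°
Rodrigues: sinθ=0.24135, 1−cosθ=0.02956; R = I + sinθ·[k]× + (1−cosθ)·[k]×²:
    [+0.98692 -0.15879 -0.02790]
    [+0.16122 +0.97053 +0.17913]
    [-0.00137 -0.18128 +0.98343]
t = (0.1414, 0.0813, 0.5746) m
M0: Pc = R·M0+t = (+0.06177, +0.13755, +0.56210); u = 767.0·(+0.06177)/0.56210 + 326.0 = 410.2918, v = 758.7·(+0.13755)/0.56210 + 226.6 = 412.2568
M1: Pc = R·M1+t = (+0.19895, +0.15996, +0.56191); u = 767.0·(+0.19895)/0.56191 + 326.0 = 597.5727, v = 758.7·(+0.15996)/0.56191 + 226.6 = 442.5770
M2: Pc = R·M2+t = (+0.22103, +0.02505, +0.58710); u = 767.0·(+0.22103)/0.58710 + 326.0 = 614.7521, v = 758.7·(+0.02505)/0.58710 + 226.6 = 258.9754
M3: Pc = R·M3+t = (+0.08385, +0.00264, +0.58729); u = 767.0·(+0.08385)/0.58729 + 326.0 = 435.5010, v = 758.7·(+0.00264)/0.58729 + 226.6 = 230.0153

c0=(410.29, 412.26) c1=(597.57, 442.58) c2=(614.75, 258.98) c3=(435.50, 230.02)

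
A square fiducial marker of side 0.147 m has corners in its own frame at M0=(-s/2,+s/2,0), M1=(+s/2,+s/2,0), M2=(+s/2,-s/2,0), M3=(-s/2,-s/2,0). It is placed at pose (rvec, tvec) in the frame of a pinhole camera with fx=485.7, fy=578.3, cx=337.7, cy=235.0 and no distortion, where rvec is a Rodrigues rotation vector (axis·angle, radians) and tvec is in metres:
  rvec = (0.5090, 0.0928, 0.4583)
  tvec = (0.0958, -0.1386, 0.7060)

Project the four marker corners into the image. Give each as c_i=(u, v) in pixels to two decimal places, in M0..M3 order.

Intrinsics K: fx=485.7, fy=578.3, cx=337.7, cy=235.0
Marker side s = 0.147 m; corners in marker frame (Z=0):
  M0 = (-0.0735, +0.0735, 0)
  M1 = (+0.0735, +0.0735, 0)
  M2 = (+0.0735, -0.0735, 0)
  M3 = (-0.0735, -0.0735, 0)
rvec = (0.5090, 0.0928, 0.4583), |rvec| = θ = 0.69118 rad = 39.602°
Rodrigues: sinθ=0.63745, 1−cosθ=0.22951; R = I + sinθ·[k]× + (1−cosθ)·[k]×²:
    [+0.89496 -0.39998 +0.19765]
    [+0.44536 +0.77463 -0.44900]
    [+0.02648 +0.48986 +0.87140]
t = (0.0958, -0.1386, 0.7060) m
M0: Pc = R·M0+t = (+0.00062, -0.11440, +0.74006); u = 485.7·(+0.00062)/0.74006 + 337.7 = 338.1083, v = 578.3·(-0.11440)/0.74006 + 235.0 = 145.6059
M1: Pc = R·M1+t = (+0.13218, -0.04893, +0.74395); u = 485.7·(+0.13218)/0.74395 + 337.7 = 423.9964, v = 578.3·(-0.04893)/0.74395 + 235.0 = 196.9646
M2: Pc = R·M2+t = (+0.19098, -0.16280, +0.67194); u = 485.7·(+0.19098)/0.67194 + 337.7 = 475.7447, v = 578.3·(-0.16280)/0.67194 + 235.0 = 94.8868
M3: Pc = R·M3+t = (+0.05942, -0.22827, +0.66805); u = 485.7·(+0.05942)/0.66805 + 337.7 = 380.9002, v = 578.3·(-0.22827)/0.66805 + 235.0 = 37.3972

c0=(338.11, 145.61) c1=(424.00, 196.96) c2=(475.74, 94.89) c3=(380.90, 37.40)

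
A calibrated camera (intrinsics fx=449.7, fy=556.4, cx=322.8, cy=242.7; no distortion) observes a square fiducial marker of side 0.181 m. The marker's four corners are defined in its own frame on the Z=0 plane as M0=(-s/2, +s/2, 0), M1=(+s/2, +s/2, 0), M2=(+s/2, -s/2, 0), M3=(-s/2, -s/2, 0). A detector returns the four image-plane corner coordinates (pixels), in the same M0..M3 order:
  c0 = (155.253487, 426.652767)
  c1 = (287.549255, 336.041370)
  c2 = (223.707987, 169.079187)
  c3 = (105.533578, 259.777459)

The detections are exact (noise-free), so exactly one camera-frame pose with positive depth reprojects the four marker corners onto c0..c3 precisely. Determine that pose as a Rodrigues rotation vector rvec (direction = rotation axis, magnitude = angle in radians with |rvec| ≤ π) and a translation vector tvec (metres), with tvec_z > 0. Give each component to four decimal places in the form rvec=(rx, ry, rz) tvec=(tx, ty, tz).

rvec=(-0.2266, 0.2123, -0.4976) tvec=(-0.1568, 0.0502, 0.5316)

Intrinsics K: fx=449.7, fy=556.4, cx=322.8, cy=242.7
Marker side s = 0.181 m; corners in marker frame (Z=0):
  M0 = (-0.0905, +0.0905, 0)
  M1 = (+0.0905, +0.0905, 0)
  M2 = (+0.0905, -0.0905, 0)
  M3 = (-0.0905, -0.0905, 0)
Detected image corners:
  c0 = (155.253487, 426.652767) px
  c1 = (287.549255, 336.041370) px
  c2 = (223.707987, 169.079187) px
  c3 = (105.533578, 259.777459) px
Planar DLT: solve 8×8 A·h = b for H (H[2,2]=1):
  H  [+637.29934 +216.45690 +190.17781]
  H  [-582.42750 +773.59915 +295.24309]
  H  [-0.27380 -0.49884 +1.00000]
B = K⁻¹H; ‖b₁‖=1.881216, ‖b₂‖=1.881216; λ = 2/(‖b₁‖+‖b₂‖) = 0.531571, sign → tz>0 ⇒ λ=+0.531571
r₁ = λ·B[:,0] = (+0.85780,-0.49295,-0.14554); r₂ = λ·B[:,1] = (+0.44621,+0.85474,-0.26517)
r₃ = r₁×r₂ = (+0.25512,+0.16252,+0.95315); SVD([r₁ r₂ r₃]) → R = UVᵀ:
  R  [+0.85780 +0.44621 +0.25512]
  R  [-0.49295 +0.85474 +0.16252]
  R  [-0.14554 -0.26517 +0.95315]
t = (-0.15677, +0.05020, +0.53157) m
tr R = 2.665695; θ = arccos((tr R − 1)/2) = 0.586564 rad = 33.608°
axis k = ((R−Rᵀ)₃₂, (R−Rᵀ)₁₃, (R−Rᵀ)₂₁) / (2 sinθ) = (-0.386346, +0.361932, -0.848376)
rvec = θ·k = (-0.226616, +0.212296, -0.497627)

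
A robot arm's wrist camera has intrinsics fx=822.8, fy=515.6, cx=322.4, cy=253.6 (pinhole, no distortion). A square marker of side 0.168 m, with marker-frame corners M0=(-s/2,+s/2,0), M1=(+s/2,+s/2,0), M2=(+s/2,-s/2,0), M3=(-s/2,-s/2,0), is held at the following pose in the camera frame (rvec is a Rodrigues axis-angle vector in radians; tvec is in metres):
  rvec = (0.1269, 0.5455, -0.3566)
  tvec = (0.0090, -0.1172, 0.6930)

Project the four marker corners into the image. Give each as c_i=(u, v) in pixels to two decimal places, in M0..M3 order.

c0=(292.13, 243.84) c1=(456.96, 202.89) c2=(379.92, 77.86) c3=(223.47, 134.12)

Intrinsics K: fx=822.8, fy=515.6, cx=322.4, cy=253.6
Marker side s = 0.168 m; corners in marker frame (Z=0):
  M0 = (-0.0840, +0.0840, 0)
  M1 = (+0.0840, +0.0840, 0)
  M2 = (+0.0840, -0.0840, 0)
  M3 = (-0.0840, -0.0840, 0)
rvec = (0.1269, 0.5455, -0.3566), |rvec| = θ = 0.66396 rad = 38.042°
Rodrigues: sinθ=0.61624, 1−cosθ=0.21244; R = I + sinθ·[k]× + (1−cosθ)·[k]×²:
    [+0.79532 +0.36433 +0.48449]
    [-0.29761 +0.93096 -0.21152]
    [-0.52810 +0.02404 +0.84884]
t = (0.0090, -0.1172, 0.6930) m
M0: Pc = R·M0+t = (-0.02720, -0.01400, +0.73938); u = 822.8·(-0.02720)/0.73938 + 322.4 = 292.1276, v = 515.6·(-0.01400)/0.73938 + 253.6 = 243.8372
M1: Pc = R·M1+t = (+0.10641, -0.06400, +0.65066); u = 822.8·(+0.10641)/0.65066 + 322.4 = 456.9632, v = 515.6·(-0.06400)/0.65066 + 253.6 = 202.8856
M2: Pc = R·M2+t = (+0.04520, -0.22040, +0.64662); u = 822.8·(+0.04520)/0.64662 + 322.4 = 379.9194, v = 515.6·(-0.22040)/0.64662 + 253.6 = 77.8581
M3: Pc = R·M3+t = (-0.08841, -0.17040, +0.73534); u = 822.8·(-0.08841)/0.73534 + 322.4 = 223.4741, v = 515.6·(-0.17040)/0.73534 + 253.6 = 134.1196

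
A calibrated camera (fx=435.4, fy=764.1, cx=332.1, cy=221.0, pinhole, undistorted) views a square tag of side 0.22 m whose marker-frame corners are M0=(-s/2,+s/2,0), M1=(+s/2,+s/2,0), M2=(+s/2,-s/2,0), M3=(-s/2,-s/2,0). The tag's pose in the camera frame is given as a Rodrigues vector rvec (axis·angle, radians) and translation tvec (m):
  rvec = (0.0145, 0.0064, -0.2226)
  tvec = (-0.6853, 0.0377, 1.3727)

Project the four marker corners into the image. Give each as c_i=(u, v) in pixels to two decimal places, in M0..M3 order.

Intrinsics K: fx=435.4, fy=764.1, cx=332.1, cy=221.0
Marker side s = 0.22 m; corners in marker frame (Z=0):
  M0 = (-0.1100, +0.1100, 0)
  M1 = (+0.1100, +0.1100, 0)
  M2 = (+0.1100, -0.1100, 0)
  M3 = (-0.1100, -0.1100, 0)
rvec = (0.0145, 0.0064, -0.2226), |rvec| = θ = 0.22316 rad = 12.786°
Rodrigues: sinθ=0.22132, 1−cosθ=0.02480; R = I + sinθ·[k]× + (1−cosθ)·[k]×²:
    [+0.97531 +0.22080 +0.00474]
    [-0.22071 +0.97522 -0.01509]
    [-0.00795 +0.01367 +0.99987]
t = (-0.6853, 0.0377, 1.3727) m
M0: Pc = R·M0+t = (-0.76830, +0.16925, +1.37508); u = 435.4·(-0.76830)/1.37508 + 332.1 = 88.8297, v = 764.1·(+0.16925)/1.37508 + 221.0 = 315.0499
M1: Pc = R·M1+t = (-0.55373, +0.12070, +1.37333); u = 435.4·(-0.55373)/1.37333 + 332.1 = 156.5462, v = 764.1·(+0.12070)/1.37333 + 221.0 = 288.1537
M2: Pc = R·M2+t = (-0.60230, -0.09385, +1.37032); u = 435.4·(-0.60230)/1.37032 + 332.1 = 140.7263, v = 764.1·(-0.09385)/1.37032 + 221.0 = 168.6671
M3: Pc = R·M3+t = (-0.81687, -0.04530, +1.37207); u = 435.4·(-0.81687)/1.37207 + 332.1 = 72.8816, v = 764.1·(-0.04530)/1.37207 + 221.0 = 195.7747

c0=(88.83, 315.05) c1=(156.55, 288.15) c2=(140.73, 168.67) c3=(72.88, 195.77)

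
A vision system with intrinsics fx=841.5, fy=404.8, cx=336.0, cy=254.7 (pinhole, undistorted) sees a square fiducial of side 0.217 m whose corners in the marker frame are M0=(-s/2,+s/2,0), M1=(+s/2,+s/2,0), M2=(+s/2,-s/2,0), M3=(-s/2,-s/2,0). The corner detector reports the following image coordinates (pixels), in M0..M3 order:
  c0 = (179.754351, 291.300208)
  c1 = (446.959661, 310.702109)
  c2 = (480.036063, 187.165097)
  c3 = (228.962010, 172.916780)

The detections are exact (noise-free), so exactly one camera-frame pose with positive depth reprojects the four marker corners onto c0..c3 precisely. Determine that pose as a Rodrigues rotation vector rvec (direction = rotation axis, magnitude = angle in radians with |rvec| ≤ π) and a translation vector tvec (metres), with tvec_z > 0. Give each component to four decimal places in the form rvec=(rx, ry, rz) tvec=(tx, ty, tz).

Intrinsics K: fx=841.5, fy=404.8, cx=336.0, cy=254.7
Marker side s = 0.217 m; corners in marker frame (Z=0):
  M0 = (-0.1085, +0.1085, 0)
  M1 = (+0.1085, +0.1085, 0)
  M2 = (+0.1085, -0.1085, 0)
  M3 = (-0.1085, -0.1085, 0)
Detected image corners:
  c0 = (179.754351, 291.300208) px
  c1 = (446.959661, 310.702109) px
  c2 = (480.036063, 187.165097) px
  c3 = (228.962010, 172.916780) px
Planar DLT: solve 8×8 A·h = b for H (H[2,2]=1):
  H  [+1141.82699 -294.11792 +332.47079]
  H  [+40.32058 +482.38191 +238.33946]
  H  [-0.15306 -0.31116 +1.00000]
B = K⁻¹H; ‖b₁‖=1.439637, ‖b₂‖=1.439637; λ = 2/(‖b₁‖+‖b₂‖) = 0.694619, sign → tz>0 ⇒ λ=+0.694619
r₁ = λ·B[:,0] = (+0.98498,+0.13608,-0.10632); r₂ = λ·B[:,1] = (-0.15648,+0.96374,-0.21614)
r₃ = r₁×r₂ = (+0.07305,+0.22953,+0.97056); SVD([r₁ r₂ r₃]) → R = UVᵀ:
  R  [+0.98498 -0.15648 +0.07305]
  R  [+0.13608 +0.96374 +0.22953]
  R  [-0.10632 -0.21614 +0.97056]
t = (-0.00291, -0.02807, +0.69462) m
tr R = 2.919275; θ = arccos((tr R − 1)/2) = 0.285087 rad = 16.334°
axis k = ((R−Rᵀ)₃₂, (R−Rᵀ)₁₃, (R−Rᵀ)₂₁) / (2 sinθ) = (-0.792327, +0.318883, +0.520127)
rvec = θ·k = (-0.225882, +0.090909, +0.148281)

rvec=(-0.2259, 0.0909, 0.1483) tvec=(-0.0029, -0.0281, 0.6946)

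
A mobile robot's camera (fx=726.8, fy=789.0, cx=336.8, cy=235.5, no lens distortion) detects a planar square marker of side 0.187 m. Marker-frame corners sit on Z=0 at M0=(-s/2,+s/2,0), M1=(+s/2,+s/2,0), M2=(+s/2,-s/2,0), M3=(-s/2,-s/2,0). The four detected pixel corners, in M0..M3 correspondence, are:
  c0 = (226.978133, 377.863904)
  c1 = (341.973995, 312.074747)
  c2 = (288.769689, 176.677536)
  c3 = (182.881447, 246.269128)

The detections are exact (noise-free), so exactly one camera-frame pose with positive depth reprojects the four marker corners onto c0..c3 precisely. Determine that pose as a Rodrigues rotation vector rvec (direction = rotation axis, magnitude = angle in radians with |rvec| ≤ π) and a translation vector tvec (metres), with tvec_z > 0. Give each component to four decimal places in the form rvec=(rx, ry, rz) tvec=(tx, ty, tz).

Intrinsics K: fx=726.8, fy=789.0, cx=336.8, cy=235.5
Marker side s = 0.187 m; corners in marker frame (Z=0):
  M0 = (-0.0935, +0.0935, 0)
  M1 = (+0.0935, +0.0935, 0)
  M2 = (+0.0935, -0.0935, 0)
  M3 = (-0.0935, -0.0935, 0)
Detected image corners:
  c0 = (226.978133, 377.863904) px
  c1 = (341.973995, 312.074747) px
  c2 = (288.769689, 176.677536) px
  c3 = (182.881447, 246.269128) px
Planar DLT: solve 8×8 A·h = b for H (H[2,2]=1):
  H  [+509.96177 +179.95429 +257.86911]
  H  [-447.76557 +628.55825 +277.28635]
  H  [-0.30729 -0.30563 +1.00000]
B = K⁻¹H; ‖b₁‖=1.016478, ‖b₂‖=1.016478; λ = 2/(‖b₁‖+‖b₂‖) = 0.983789, sign → tz>0 ⇒ λ=+0.983789
r₁ = λ·B[:,0] = (+0.83037,-0.46808,-0.30231); r₂ = λ·B[:,1] = (+0.38292,+0.87348,-0.30067)
r₃ = r₁×r₂ = (+0.40480,+0.13391,+0.90455); SVD([r₁ r₂ r₃]) → R = UVᵀ:
  R  [+0.83037 +0.38292 +0.40480]
  R  [-0.46808 +0.87348 +0.13391]
  R  [-0.30231 -0.30067 +0.90455]
t = (-0.10684, +0.05210, +0.98379) m
tr R = 2.608399; θ = arccos((tr R − 1)/2) = 0.636469 rad = 36.467°
axis k = ((R−Rᵀ)₃₂, (R−Rᵀ)₁₃, (R−Rᵀ)₂₁) / (2 sinθ) = (-0.365589, +0.594847, -0.715892)
rvec = θ·k = (-0.232686, +0.378602, -0.455643)

rvec=(-0.2327, 0.3786, -0.4556) tvec=(-0.1068, 0.0521, 0.9838)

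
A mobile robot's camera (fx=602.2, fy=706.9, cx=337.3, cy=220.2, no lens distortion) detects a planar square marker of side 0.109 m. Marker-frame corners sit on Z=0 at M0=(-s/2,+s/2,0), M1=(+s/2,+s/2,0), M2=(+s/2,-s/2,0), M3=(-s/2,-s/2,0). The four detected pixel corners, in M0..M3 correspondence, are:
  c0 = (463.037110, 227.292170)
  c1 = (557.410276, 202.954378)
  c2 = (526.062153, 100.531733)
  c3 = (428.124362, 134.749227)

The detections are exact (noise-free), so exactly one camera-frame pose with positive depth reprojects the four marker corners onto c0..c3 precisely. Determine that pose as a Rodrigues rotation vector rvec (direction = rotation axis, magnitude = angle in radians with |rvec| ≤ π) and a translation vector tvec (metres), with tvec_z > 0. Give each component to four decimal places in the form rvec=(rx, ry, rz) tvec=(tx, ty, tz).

Intrinsics K: fx=602.2, fy=706.9, cx=337.3, cy=220.2
Marker side s = 0.109 m; corners in marker frame (Z=0):
  M0 = (-0.0545, +0.0545, 0)
  M1 = (+0.0545, +0.0545, 0)
  M2 = (+0.0545, -0.0545, 0)
  M3 = (-0.0545, -0.0545, 0)
Detected image corners:
  c0 = (463.037110, 227.292170) px
  c1 = (557.410276, 202.954378) px
  c2 = (526.062153, 100.531733) px
  c3 = (428.124362, 134.749227) px
Planar DLT: solve 8×8 A·h = b for H (H[2,2]=1):
  H  [+511.36398 +600.08755 +492.23355]
  H  [-391.91676 +992.06983 +168.57021]
  H  [-0.75004 +0.59853 +1.00000]
B = K⁻¹H; ‖b₁‖=1.508805, ‖b₂‖=1.508805; λ = 2/(‖b₁‖+‖b₂‖) = 0.662776, sign → tz>0 ⇒ λ=+0.662776
r₁ = λ·B[:,0] = (+0.84124,-0.21260,-0.49711); r₂ = λ·B[:,1] = (+0.43826,+0.80658,+0.39669)
r₃ = r₁×r₂ = (+0.31662,-0.55157,+0.77170); SVD([r₁ r₂ r₃]) → R = UVᵀ:
  R  [+0.84124 +0.43826 +0.31662]
  R  [-0.21260 +0.80658 -0.55157]
  R  [-0.49711 +0.39669 +0.77170]
t = (+0.17052, -0.04841, +0.66278) m
tr R = 2.419514; θ = arccos((tr R − 1)/2) = 0.781643 rad = 44.785°
axis k = ((R−Rᵀ)₃₂, (R−Rᵀ)₁₃, (R−Rᵀ)₂₁) / (2 sinθ) = (+0.673058, +0.577563, -0.461967)
rvec = θ·k = (+0.526091, +0.451448, -0.361094)

rvec=(0.5261, 0.4514, -0.3611) tvec=(0.1705, -0.0484, 0.6628)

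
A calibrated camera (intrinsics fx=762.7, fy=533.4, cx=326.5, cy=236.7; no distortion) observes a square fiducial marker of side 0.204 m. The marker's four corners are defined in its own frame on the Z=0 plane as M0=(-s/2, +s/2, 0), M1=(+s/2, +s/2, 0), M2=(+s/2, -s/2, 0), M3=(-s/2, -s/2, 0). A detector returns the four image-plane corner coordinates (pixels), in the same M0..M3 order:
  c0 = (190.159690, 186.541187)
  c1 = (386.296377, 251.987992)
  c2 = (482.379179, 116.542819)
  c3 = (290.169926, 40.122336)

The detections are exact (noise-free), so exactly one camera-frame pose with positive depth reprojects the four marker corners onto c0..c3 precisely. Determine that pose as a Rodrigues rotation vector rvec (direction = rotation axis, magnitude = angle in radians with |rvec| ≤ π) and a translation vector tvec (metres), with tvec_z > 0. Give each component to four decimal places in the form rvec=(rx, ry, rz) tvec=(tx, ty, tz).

rvec=(0.1066, -0.2273, 0.4475) tvec=(0.0126, -0.1130, 0.6998)

Intrinsics K: fx=762.7, fy=533.4, cx=326.5, cy=236.7
Marker side s = 0.204 m; corners in marker frame (Z=0):
  M0 = (-0.1020, +0.1020, 0)
  M1 = (+0.1020, +0.1020, 0)
  M2 = (+0.1020, -0.1020, 0)
  M3 = (-0.1020, -0.1020, 0)
Detected image corners:
  c0 = (190.159690, 186.541187) px
  c1 = (386.296377, 251.987992) px
  c2 = (482.379179, 116.542819) px
  c3 = (290.169926, 40.122336) px
Planar DLT: solve 8×8 A·h = b for H (H[2,2]=1):
  H  [+1067.96126 -455.11687 +340.28607]
  H  [+398.71591 +701.00232 +150.57986]
  H  [+0.34413 +0.07462 +1.00000]
B = K⁻¹H; ‖b₁‖=1.428988, ‖b₂‖=1.428988; λ = 2/(‖b₁‖+‖b₂‖) = 0.699796, sign → tz>0 ⇒ λ=+0.699796
r₁ = λ·B[:,0] = (+0.87679,+0.41623,+0.24082); r₂ = λ·B[:,1] = (-0.43993,+0.89651,+0.05222)
r₃ = r₁×r₂ = (-0.19417,-0.15173,+0.96916); SVD([r₁ r₂ r₃]) → R = UVᵀ:
  R  [+0.87679 -0.43993 -0.19417]
  R  [+0.41623 +0.89651 -0.15173]
  R  [+0.24082 +0.05222 +0.96916]
t = (+0.01265, -0.11299, +0.69980) m
tr R = 2.742461; θ = arccos((tr R − 1)/2) = 0.513093 rad = 29.398°
axis k = ((R−Rᵀ)₃₂, (R−Rᵀ)₁₃, (R−Rᵀ)₂₁) / (2 sinθ) = (+0.207741, -0.443077, +0.872082)
rvec = θ·k = (+0.106590, -0.227340, +0.447459)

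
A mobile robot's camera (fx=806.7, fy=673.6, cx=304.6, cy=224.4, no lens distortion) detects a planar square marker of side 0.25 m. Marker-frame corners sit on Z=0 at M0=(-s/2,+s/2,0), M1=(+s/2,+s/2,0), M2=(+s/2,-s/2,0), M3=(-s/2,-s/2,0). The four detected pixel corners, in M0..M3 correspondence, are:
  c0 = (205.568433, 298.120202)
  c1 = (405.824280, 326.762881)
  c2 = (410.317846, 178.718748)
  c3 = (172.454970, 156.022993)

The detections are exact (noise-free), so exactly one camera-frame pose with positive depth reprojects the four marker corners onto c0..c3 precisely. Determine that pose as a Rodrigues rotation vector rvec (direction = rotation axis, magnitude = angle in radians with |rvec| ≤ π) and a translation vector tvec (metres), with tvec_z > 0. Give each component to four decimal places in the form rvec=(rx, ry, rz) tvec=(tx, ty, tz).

Intrinsics K: fx=806.7, fy=673.6, cx=304.6, cy=224.4
Marker side s = 0.25 m; corners in marker frame (Z=0):
  M0 = (-0.1250, +0.1250, 0)
  M1 = (+0.1250, +0.1250, 0)
  M2 = (+0.1250, -0.1250, 0)
  M3 = (-0.1250, -0.1250, 0)
Detected image corners:
  c0 = (205.568433, 298.120202) px
  c1 = (405.824280, 326.762881) px
  c2 = (410.317846, 178.718748) px
  c3 = (172.454970, 156.022993) px
Planar DLT: solve 8×8 A·h = b for H (H[2,2]=1):
  H  [+783.37969 +270.59619 +295.21815]
  H  [+34.43657 +749.12323 +245.84017]
  H  [-0.28882 +0.70557 +1.00000]
B = K⁻¹H; ‖b₁‖=1.127759, ‖b₂‖=1.127759; λ = 2/(‖b₁‖+‖b₂‖) = 0.886714, sign → tz>0 ⇒ λ=+0.886714
r₁ = λ·B[:,0] = (+0.95778,+0.13065,-0.25610); r₂ = λ·B[:,1] = (+0.06120,+0.77771,+0.62564)
r₃ = r₁×r₂ = (+0.28091,-0.61490,+0.73688); SVD([r₁ r₂ r₃]) → R = UVᵀ:
  R  [+0.95778 +0.06120 +0.28091]
  R  [+0.13065 +0.77771 -0.61490]
  R  [-0.25610 +0.62564 +0.73688]
t = (-0.01031, +0.02822, +0.88671) m
tr R = 2.472371; θ = arccos((tr R − 1)/2) = 0.743380 rad = 42.593°
axis k = ((R−Rᵀ)₃₂, (R−Rᵀ)₁₃, (R−Rᵀ)₂₁) / (2 sinθ) = (+0.916497, +0.396738, +0.051305)
rvec = θ·k = (+0.681305, +0.294927, +0.038139)

rvec=(0.6813, 0.2949, 0.0381) tvec=(-0.0103, 0.0282, 0.8867)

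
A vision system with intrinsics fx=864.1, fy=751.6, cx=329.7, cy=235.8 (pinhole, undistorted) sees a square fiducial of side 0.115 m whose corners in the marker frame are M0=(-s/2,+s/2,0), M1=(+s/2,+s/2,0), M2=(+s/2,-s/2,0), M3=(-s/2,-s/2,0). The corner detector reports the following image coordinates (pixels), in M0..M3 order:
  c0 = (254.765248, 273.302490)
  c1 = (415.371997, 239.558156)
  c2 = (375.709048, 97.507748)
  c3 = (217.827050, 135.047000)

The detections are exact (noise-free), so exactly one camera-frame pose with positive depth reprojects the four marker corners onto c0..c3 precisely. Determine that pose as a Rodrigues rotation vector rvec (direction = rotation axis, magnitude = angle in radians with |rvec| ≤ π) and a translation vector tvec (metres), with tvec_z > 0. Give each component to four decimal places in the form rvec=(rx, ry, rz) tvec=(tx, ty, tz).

Intrinsics K: fx=864.1, fy=751.6, cx=329.7, cy=235.8
Marker side s = 0.115 m; corners in marker frame (Z=0):
  M0 = (-0.0575, +0.0575, 0)
  M1 = (+0.0575, +0.0575, 0)
  M2 = (+0.0575, -0.0575, 0)
  M3 = (-0.0575, -0.0575, 0)
Detected image corners:
  c0 = (254.765248, 273.302490) px
  c1 = (415.371997, 239.558156) px
  c2 = (375.709048, 97.507748) px
  c3 = (217.827050, 135.047000) px
Planar DLT: solve 8×8 A·h = b for H (H[2,2]=1):
  H  [+1303.31376 +305.43694 +314.64363]
  H  [-358.00410 +1202.29297 +186.26781]
  H  [-0.25754 -0.08685 +1.00000]
B = K⁻¹H; ‖b₁‖=1.674450, ‖b₂‖=1.674450; λ = 2/(‖b₁‖+‖b₂‖) = 0.597211, sign → tz>0 ⇒ λ=+0.597211
r₁ = λ·B[:,0] = (+0.95945,-0.23621,-0.15380); r₂ = λ·B[:,1] = (+0.23089,+0.97160,-0.05187)
r₃ = r₁×r₂ = (+0.16169,+0.01425,+0.98674); SVD([r₁ r₂ r₃]) → R = UVᵀ:
  R  [+0.95945 +0.23089 +0.16169]
  R  [-0.23621 +0.97160 +0.01425]
  R  [-0.15380 -0.05187 +0.98674]
t = (-0.01041, -0.03936, +0.59721) m
tr R = 2.917788; θ = arccos((tr R − 1)/2) = 0.287717 rad = 16.485°
axis k = ((R−Rᵀ)₃₂, (R−Rᵀ)₁₃, (R−Rᵀ)₂₁) / (2 sinθ) = (-0.116498, +0.555904, -0.823043)
rvec = θ·k = (-0.033518, +0.159943, -0.236804)

rvec=(-0.0335, 0.1599, -0.2368) tvec=(-0.0104, -0.0394, 0.5972)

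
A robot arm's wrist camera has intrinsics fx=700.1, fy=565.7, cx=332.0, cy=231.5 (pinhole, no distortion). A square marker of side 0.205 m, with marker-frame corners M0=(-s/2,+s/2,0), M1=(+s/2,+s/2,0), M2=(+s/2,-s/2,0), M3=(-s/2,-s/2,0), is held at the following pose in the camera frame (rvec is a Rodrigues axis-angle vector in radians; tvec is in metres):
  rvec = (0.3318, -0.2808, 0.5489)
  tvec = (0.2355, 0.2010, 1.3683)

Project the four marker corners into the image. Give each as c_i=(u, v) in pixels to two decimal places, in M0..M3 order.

Intrinsics K: fx=700.1, fy=565.7, cx=332.0, cy=231.5
Marker side s = 0.205 m; corners in marker frame (Z=0):
  M0 = (-0.1025, +0.1025, 0)
  M1 = (+0.1025, +0.1025, 0)
  M2 = (+0.1025, -0.1025, 0)
  M3 = (-0.1025, -0.1025, 0)
rvec = (0.3318, -0.2808, 0.5489), |rvec| = θ = 0.70017 rad = 40.117°
Rodrigues: sinθ=0.64434, 1−cosθ=0.23526; R = I + sinθ·[k]× + (1−cosθ)·[k]×²:
    [+0.81757 -0.54985 -0.17101]
    [+0.46043 +0.80258 -0.37932]
    [+0.34582 +0.23138 +0.90933]
t = (0.2355, 0.2010, 1.3683) m
M0: Pc = R·M0+t = (+0.09534, +0.23607, +1.35657); u = 700.1·(+0.09534)/1.35657 + 332.0 = 381.2029, v = 565.7·(+0.23607)/1.35657 + 231.5 = 329.9431
M1: Pc = R·M1+t = (+0.26294, +0.33046, +1.42746); u = 700.1·(+0.26294)/1.42746 + 332.0 = 460.9597, v = 565.7·(+0.33046)/1.42746 + 231.5 = 362.4596
M2: Pc = R·M2+t = (+0.37566, +0.16593, +1.38003); u = 700.1·(+0.37566)/1.38003 + 332.0 = 522.5756, v = 565.7·(+0.16593)/1.38003 + 231.5 = 299.5177
M3: Pc = R·M3+t = (+0.20806, +0.07154, +1.30914); u = 700.1·(+0.20806)/1.30914 + 332.0 = 443.2656, v = 565.7·(+0.07154)/1.30914 + 231.5 = 262.4146

c0=(381.20, 329.94) c1=(460.96, 362.46) c2=(522.58, 299.52) c3=(443.27, 262.41)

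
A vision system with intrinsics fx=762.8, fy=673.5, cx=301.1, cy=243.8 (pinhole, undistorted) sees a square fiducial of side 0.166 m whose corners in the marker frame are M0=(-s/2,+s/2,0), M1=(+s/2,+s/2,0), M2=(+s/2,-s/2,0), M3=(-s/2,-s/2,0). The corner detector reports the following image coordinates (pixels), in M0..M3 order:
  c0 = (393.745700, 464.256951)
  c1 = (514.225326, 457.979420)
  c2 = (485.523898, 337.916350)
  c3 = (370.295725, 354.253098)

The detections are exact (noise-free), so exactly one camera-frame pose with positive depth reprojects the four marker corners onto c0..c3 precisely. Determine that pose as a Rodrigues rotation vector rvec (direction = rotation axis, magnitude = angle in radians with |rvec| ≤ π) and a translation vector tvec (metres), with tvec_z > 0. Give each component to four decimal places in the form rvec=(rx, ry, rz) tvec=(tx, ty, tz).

rvec=(-0.0920, 0.5778, -0.2138) tvec=(0.1764, 0.2323, 0.9820)

Intrinsics K: fx=762.8, fy=673.5, cx=301.1, cy=243.8
Marker side s = 0.166 m; corners in marker frame (Z=0):
  M0 = (-0.0830, +0.0830, 0)
  M1 = (+0.0830, +0.0830, 0)
  M2 = (+0.0830, -0.0830, 0)
  M3 = (-0.0830, -0.0830, 0)
Detected image corners:
  c0 = (393.745700, 464.256951) px
  c1 = (514.225326, 457.979420) px
  c2 = (485.523898, 337.916350) px
  c3 = (370.295725, 354.253098) px
Planar DLT: solve 8×8 A·h = b for H (H[2,2]=1):
  H  [+471.04175 +90.82844 +438.13889]
  H  [-286.99645 +631.61905 +403.14590]
  H  [-0.54139 -0.14864 +1.00000]
B = K⁻¹H; ‖b₁‖=1.018334, ‖b₂‖=1.018334; λ = 2/(‖b₁‖+‖b₂‖) = 0.981996, sign → tz>0 ⇒ λ=+0.981996
r₁ = λ·B[:,0] = (+0.81626,-0.22600,-0.53165); r₂ = λ·B[:,1] = (+0.17455,+0.97377,-0.14597)
r₃ = r₁×r₂ = (+0.55069,+0.02635,+0.83429); SVD([r₁ r₂ r₃]) → R = UVᵀ:
  R  [+0.81626 +0.17455 +0.55069]
  R  [-0.22600 +0.97377 +0.02635]
  R  [-0.53165 -0.14597 +0.83429]
t = (+0.17642, +0.23233, +0.98200) m
tr R = 2.624319; θ = arccos((tr R − 1)/2) = 0.622952 rad = 35.693°
axis k = ((R−Rᵀ)₃₂, (R−Rᵀ)₁₃, (R−Rᵀ)₂₁) / (2 sinθ) = (-0.147672, +0.927556, -0.343269)
rvec = θ·k = (-0.091993, +0.577823, -0.213840)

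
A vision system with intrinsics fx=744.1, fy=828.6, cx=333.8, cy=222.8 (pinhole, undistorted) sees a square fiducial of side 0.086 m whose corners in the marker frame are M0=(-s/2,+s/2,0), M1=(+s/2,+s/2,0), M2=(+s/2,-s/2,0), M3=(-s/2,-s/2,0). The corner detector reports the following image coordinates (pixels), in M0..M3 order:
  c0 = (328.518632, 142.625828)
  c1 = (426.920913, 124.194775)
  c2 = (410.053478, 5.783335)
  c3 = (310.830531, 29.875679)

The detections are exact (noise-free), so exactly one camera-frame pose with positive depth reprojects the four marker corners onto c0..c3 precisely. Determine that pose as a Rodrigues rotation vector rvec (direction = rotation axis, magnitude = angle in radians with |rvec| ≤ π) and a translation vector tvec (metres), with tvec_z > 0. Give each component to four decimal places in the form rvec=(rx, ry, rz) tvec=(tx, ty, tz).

Intrinsics K: fx=744.1, fy=828.6, cx=333.8, cy=222.8
Marker side s = 0.086 m; corners in marker frame (Z=0):
  M0 = (-0.0430, +0.0430, 0)
  M1 = (+0.0430, +0.0430, 0)
  M2 = (+0.0430, -0.0430, 0)
  M3 = (-0.0430, -0.0430, 0)
Detected image corners:
  c0 = (328.518632, 142.625828) px
  c1 = (426.920913, 124.194775) px
  c2 = (410.053478, 5.783335) px
  c3 = (310.830531, 29.875679) px
Planar DLT: solve 8×8 A·h = b for H (H[2,2]=1):
  H  [+951.63830 +271.15702 +368.01577]
  H  [-287.38564 +1357.57752 +76.33655]
  H  [-0.53459 +0.19005 +1.00000]
B = K⁻¹H; ‖b₁‖=1.622825, ‖b₂‖=1.622825; λ = 2/(‖b₁‖+‖b₂‖) = 0.616210, sign → tz>0 ⇒ λ=+0.616210
r₁ = λ·B[:,0] = (+0.93585,-0.12515,-0.32942); r₂ = λ·B[:,1] = (+0.17202,+0.97811,+0.11711)
r₃ = r₁×r₂ = (+0.30755,-0.16626,+0.93689); SVD([r₁ r₂ r₃]) → R = UVᵀ:
  R  [+0.93585 +0.17202 +0.30755]
  R  [-0.12515 +0.97811 -0.16626]
  R  [-0.32942 +0.11711 +0.93689]
t = (+0.02834, -0.10892, +0.61621) m
tr R = 2.850855; θ = arccos((tr R − 1)/2) = 0.388635 rad = 22.267°
axis k = ((R−Rᵀ)₃₂, (R−Rᵀ)₁₃, (R−Rᵀ)₂₁) / (2 sinθ) = (+0.373916, +0.840496, -0.392113)
rvec = θ·k = (+0.145317, +0.326646, -0.152389)

rvec=(0.1453, 0.3266, -0.1524) tvec=(0.0283, -0.1089, 0.6162)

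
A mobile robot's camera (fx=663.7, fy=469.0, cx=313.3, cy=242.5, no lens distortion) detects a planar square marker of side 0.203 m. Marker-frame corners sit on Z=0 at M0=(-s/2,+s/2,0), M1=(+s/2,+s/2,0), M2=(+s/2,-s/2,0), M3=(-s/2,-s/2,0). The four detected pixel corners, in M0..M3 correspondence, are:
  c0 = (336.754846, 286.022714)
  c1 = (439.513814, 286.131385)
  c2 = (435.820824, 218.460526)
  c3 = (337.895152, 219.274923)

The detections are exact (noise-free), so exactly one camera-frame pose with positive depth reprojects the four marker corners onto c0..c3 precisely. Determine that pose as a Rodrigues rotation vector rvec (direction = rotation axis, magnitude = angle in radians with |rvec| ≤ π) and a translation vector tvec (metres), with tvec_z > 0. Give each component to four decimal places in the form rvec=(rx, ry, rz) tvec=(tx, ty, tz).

Intrinsics K: fx=663.7, fy=469.0, cx=313.3, cy=242.5
Marker side s = 0.203 m; corners in marker frame (Z=0):
  M0 = (-0.1015, +0.1015, 0)
  M1 = (+0.1015, +0.1015, 0)
  M2 = (+0.1015, -0.1015, 0)
  M3 = (-0.1015, -0.1015, 0)
Detected image corners:
  c0 = (336.754846, 286.022714) px
  c1 = (439.513814, 286.131385) px
  c2 = (435.820824, 218.460526) px
  c3 = (337.895152, 219.274923) px
Planar DLT: solve 8×8 A·h = b for H (H[2,2]=1):
  H  [+467.31399 -85.40179 +387.12999]
  H  [-19.18750 +271.37884 +251.66727]
  H  [-0.06890 -0.23640 +1.00000]
B = K⁻¹H; ‖b₁‖=0.739861, ‖b₂‖=0.739861; λ = 2/(‖b₁‖+‖b₂‖) = 1.351605, sign → tz>0 ⇒ λ=+1.351605
r₁ = λ·B[:,0] = (+0.99563,-0.00715,-0.09312); r₂ = λ·B[:,1] = (-0.02309,+0.94730,-0.31953)
r₃ = r₁×r₂ = (+0.09050,+0.32028,+0.94299); SVD([r₁ r₂ r₃]) → R = UVᵀ:
  R  [+0.99563 -0.02309 +0.09050]
  R  [-0.00715 +0.94730 +0.32028]
  R  [-0.09312 -0.31953 +0.94299]
t = (+0.15035, +0.02642, +1.35160) m
tr R = 2.885916; θ = arccos((tr R − 1)/2) = 0.339390 rad = 19.446°
axis k = ((R−Rᵀ)₃₂, (R−Rᵀ)₁₃, (R−Rᵀ)₂₁) / (2 sinθ) = (-0.960923, +0.275779, +0.023939)
rvec = θ·k = (-0.326127, +0.093596, +0.008125)

rvec=(-0.3261, 0.0936, 0.0081) tvec=(0.1504, 0.0264, 1.3516)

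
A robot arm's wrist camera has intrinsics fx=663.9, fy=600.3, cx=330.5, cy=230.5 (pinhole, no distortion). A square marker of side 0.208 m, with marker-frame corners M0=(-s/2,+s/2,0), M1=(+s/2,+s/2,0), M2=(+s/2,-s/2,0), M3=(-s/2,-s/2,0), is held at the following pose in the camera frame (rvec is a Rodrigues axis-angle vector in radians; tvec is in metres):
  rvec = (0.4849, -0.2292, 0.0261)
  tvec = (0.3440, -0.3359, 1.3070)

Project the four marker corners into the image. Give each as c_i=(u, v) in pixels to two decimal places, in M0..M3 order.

c0=(447.42, 121.92) c1=(541.06, 122.94) c2=(565.25, 28.79) c3=(465.29, 24.13)

Intrinsics K: fx=663.9, fy=600.3, cx=330.5, cy=230.5
Marker side s = 0.208 m; corners in marker frame (Z=0):
  M0 = (-0.1040, +0.1040, 0)
  M1 = (+0.1040, +0.1040, 0)
  M2 = (+0.1040, -0.1040, 0)
  M3 = (-0.1040, -0.1040, 0)
rvec = (0.4849, -0.2292, 0.0261), |rvec| = θ = 0.53697 rad = 30.766°
Rodrigues: sinθ=0.51154, 1−cosθ=0.14074; R = I + sinθ·[k]× + (1−cosθ)·[k]×²:
    [+0.97403 -0.07911 -0.21217]
    [-0.02938 +0.88490 -0.46485]
    [+0.22452 +0.45901 +0.85959]
t = (0.3440, -0.3359, 1.3070) m
M0: Pc = R·M0+t = (+0.23447, -0.24081, +1.33139); u = 663.9·(+0.23447)/1.33139 + 330.5 = 447.4210, v = 600.3·(-0.24081)/1.33139 + 230.5 = 121.9208
M1: Pc = R·M1+t = (+0.43707, -0.24693, +1.37809); u = 663.9·(+0.43707)/1.37809 + 330.5 = 541.0611, v = 600.3·(-0.24693)/1.37809 + 230.5 = 122.9380
M2: Pc = R·M2+t = (+0.45353, -0.43099, +1.28261); u = 663.9·(+0.45353)/1.28261 + 330.5 = 565.2521, v = 600.3·(-0.43099)/1.28261 + 230.5 = 28.7863
M3: Pc = R·M3+t = (+0.25093, -0.42487, +1.23591); u = 663.9·(+0.25093)/1.23591 + 330.5 = 465.2924, v = 600.3·(-0.42487)/1.23591 + 230.5 = 24.1329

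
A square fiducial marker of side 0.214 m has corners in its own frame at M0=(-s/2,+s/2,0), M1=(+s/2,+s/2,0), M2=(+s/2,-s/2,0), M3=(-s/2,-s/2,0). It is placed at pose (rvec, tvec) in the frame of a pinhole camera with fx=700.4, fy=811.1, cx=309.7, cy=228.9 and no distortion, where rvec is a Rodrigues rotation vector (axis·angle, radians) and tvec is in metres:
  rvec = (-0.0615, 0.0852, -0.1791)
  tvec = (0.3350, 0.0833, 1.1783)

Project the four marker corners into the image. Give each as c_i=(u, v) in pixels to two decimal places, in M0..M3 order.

c0=(457.48, 371.73) c1=(586.04, 346.87) c2=(560.28, 200.59) c3=(433.67, 227.21)

Intrinsics K: fx=700.4, fy=811.1, cx=309.7, cy=228.9
Marker side s = 0.214 m; corners in marker frame (Z=0):
  M0 = (-0.1070, +0.1070, 0)
  M1 = (+0.1070, +0.1070, 0)
  M2 = (+0.1070, -0.1070, 0)
  M3 = (-0.1070, -0.1070, 0)
rvec = (-0.0615, 0.0852, -0.1791), |rvec| = θ = 0.20765 rad = 11.897°
Rodrigues: sinθ=0.20616, 1−cosθ=0.02148; R = I + sinθ·[k]× + (1−cosθ)·[k]×²:
    [+0.98040 +0.17521 +0.09008]
    [-0.18043 +0.98213 +0.05346]
    [-0.07910 -0.06866 +0.99450]
t = (0.3350, 0.0833, 1.1783) m
M0: Pc = R·M0+t = (+0.24884, +0.20769, +1.17942); u = 700.4·(+0.24884)/1.17942 + 309.7 = 457.4766, v = 811.1·(+0.20769)/1.17942 + 228.9 = 371.7338
M1: Pc = R·M1+t = (+0.45865, +0.16908, +1.16249); u = 700.4·(+0.45865)/1.16249 + 309.7 = 586.0367, v = 811.1·(+0.16908)/1.16249 + 228.9 = 346.8736
M2: Pc = R·M2+t = (+0.42116, -0.04109, +1.17718); u = 700.4·(+0.42116)/1.17718 + 309.7 = 560.2794, v = 811.1·(-0.04109)/1.17718 + 228.9 = 200.5855
M3: Pc = R·M3+t = (+0.21135, -0.00248, +1.19411); u = 700.4·(+0.21135)/1.19411 + 309.7 = 433.6663, v = 811.1·(-0.00248)/1.19411 + 228.9 = 227.2135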